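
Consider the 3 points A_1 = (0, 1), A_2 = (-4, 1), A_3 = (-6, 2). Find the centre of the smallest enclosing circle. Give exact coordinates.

Side lengths²: A_1A_2² = 16, A_1A_3² = 37, A_2A_3² = 5.
Since A_1A_3² = 37 ≥ 16 + 5 = 21, the angle opposite A_1A_3 is not acute, so the smallest enclosing circle has A_1A_3 as diameter.
Centre = midpoint of A_1A_3 = (-3, 1.5), r² = 37/4 = 9.25.
Centre = (-3, 1.5).

(-3, 1.5)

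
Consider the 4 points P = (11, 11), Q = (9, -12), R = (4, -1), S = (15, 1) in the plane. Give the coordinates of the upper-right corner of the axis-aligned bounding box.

(15, 11)

x-range [4, 15], y-range [-12, 11].
The upper-right corner is (15, 11).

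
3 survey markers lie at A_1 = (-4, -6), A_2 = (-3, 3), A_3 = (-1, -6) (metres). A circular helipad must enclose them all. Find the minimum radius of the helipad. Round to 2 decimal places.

Side lengths²: A_1A_2² = 82, A_1A_3² = 9, A_2A_3² = 85.
Since A_2A_3² = 85 < 82 + 9 = 91, the triangle is acute, so the smallest enclosing circle is the circumcircle.
Circumcentre = (-2.5, -29/18), r² = 3485/162.
r = √(3485/162) ≈ 4.64.

4.64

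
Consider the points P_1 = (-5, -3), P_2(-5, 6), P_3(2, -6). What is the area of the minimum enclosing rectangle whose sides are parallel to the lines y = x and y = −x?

In coordinates u = x + y, v = x − y the rectangle is axis-aligned; the map (x,y)→(u,v) scales areas by 2.
u-values: -8, 1, -4; range = 1 − (-8) = 9.
v-values: -2, -11, 8; range = 8 − (-11) = 19.
Area = (9 × 19) / 2 = 85.5.

85.5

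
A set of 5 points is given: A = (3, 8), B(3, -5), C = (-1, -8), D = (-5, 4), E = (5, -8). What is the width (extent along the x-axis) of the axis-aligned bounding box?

max x = 5, min x = -5, so width = 10.

10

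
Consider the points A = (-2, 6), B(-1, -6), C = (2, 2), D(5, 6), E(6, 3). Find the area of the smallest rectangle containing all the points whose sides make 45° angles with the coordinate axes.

In coordinates u = x + y, v = x − y the rectangle is axis-aligned; the map (x,y)→(u,v) scales areas by 2.
u-values: 4, -7, 4, 11, 9; range = 11 − (-7) = 18.
v-values: -8, 5, 0, -1, 3; range = 5 − (-8) = 13.
Area = (18 × 13) / 2 = 117.

117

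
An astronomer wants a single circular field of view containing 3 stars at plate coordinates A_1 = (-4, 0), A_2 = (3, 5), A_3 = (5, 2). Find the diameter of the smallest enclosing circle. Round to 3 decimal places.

9.224

Side lengths²: A_1A_2² = 74, A_1A_3² = 85, A_2A_3² = 13.
Since A_1A_3² = 85 < 74 + 13 = 87, the triangle is acute, so the smallest enclosing circle is the circumcircle.
Circumcentre = (29/62, 71/62), r² = 40885/1922.
Diameter = 2r = 2√(40885/1922) ≈ 9.224.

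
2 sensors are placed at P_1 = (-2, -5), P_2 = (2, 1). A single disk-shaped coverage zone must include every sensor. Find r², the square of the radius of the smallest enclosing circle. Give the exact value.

13

The smallest circle enclosing two points has them as diameter endpoints.
Centre = midpoint = (0, -2); r² = |P_1P_2|²/4 = 52/4 = 13.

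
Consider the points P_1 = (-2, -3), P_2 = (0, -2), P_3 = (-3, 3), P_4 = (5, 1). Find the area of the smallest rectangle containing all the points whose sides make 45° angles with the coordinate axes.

In coordinates u = x + y, v = x − y the rectangle is axis-aligned; the map (x,y)→(u,v) scales areas by 2.
u-values: -5, -2, 0, 6; range = 6 − (-5) = 11.
v-values: 1, 2, -6, 4; range = 4 − (-6) = 10.
Area = (11 × 10) / 2 = 55.

55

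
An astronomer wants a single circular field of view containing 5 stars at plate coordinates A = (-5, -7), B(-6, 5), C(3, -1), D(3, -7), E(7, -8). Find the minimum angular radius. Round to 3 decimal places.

9.192

A smallest enclosing disk is always determined by at most three of the input points on its boundary.
The farthest pair is B–E with squared distance 338. The circle on this segment as diameter has centre (0.5, -1.5) and r² = 338/4 = 84.5.
Check A: distance² to centre = 60.5 ≤ 84.5, so it lies inside.
All remaining points lie in this disk, and no smaller disk contains both endpoints, so this is the minimum enclosing circle.
r = √(84.5) ≈ 9.192.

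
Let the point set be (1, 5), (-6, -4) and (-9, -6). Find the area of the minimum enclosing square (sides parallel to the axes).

121

The bounding box has width 10 and height 11.
An axis-aligned square enclosing the set must have side ≥ max(width, height).
So the minimum side is max(10, 11) = 11.
Area = 11² = 121.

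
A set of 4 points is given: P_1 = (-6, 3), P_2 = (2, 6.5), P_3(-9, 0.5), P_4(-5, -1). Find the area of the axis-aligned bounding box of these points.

82.5

x ranges over [-9, 2], width 11.
y ranges over [-1, 6.5], height 7.5.
Area = 11 × 7.5 = 82.5.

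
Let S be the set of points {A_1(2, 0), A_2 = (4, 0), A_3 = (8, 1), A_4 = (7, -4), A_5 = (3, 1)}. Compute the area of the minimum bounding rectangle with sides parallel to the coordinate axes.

x ranges over [2, 8], width 6.
y ranges over [-4, 1], height 5.
Area = 6 × 5 = 30.

30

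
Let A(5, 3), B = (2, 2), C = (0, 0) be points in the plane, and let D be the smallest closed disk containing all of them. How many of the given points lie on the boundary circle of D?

2

Side lengths²: AB² = 10, AC² = 34, BC² = 8.
Since AC² = 34 ≥ 10 + 8 = 18, the angle opposite AC is not acute, so the smallest enclosing circle has AC as diameter.
Centre = midpoint of AC = (2.5, 1.5), r² = 34/4 = 8.5.
The points at distance exactly r from the centre are A, C — 2 points.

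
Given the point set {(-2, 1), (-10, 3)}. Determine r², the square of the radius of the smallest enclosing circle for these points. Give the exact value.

17

The smallest circle enclosing two points has them as diameter endpoints.
Centre = midpoint = (-6, 2); r² = |(-2, 1)−(-10, 3)|²/4 = 68/4 = 17.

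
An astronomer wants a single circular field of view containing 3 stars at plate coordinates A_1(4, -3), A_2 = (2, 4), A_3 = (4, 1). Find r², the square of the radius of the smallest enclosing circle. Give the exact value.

13.25

Side lengths²: A_1A_2² = 53, A_1A_3² = 16, A_2A_3² = 13.
Since A_1A_2² = 53 ≥ 16 + 13 = 29, the angle opposite A_1A_2 is not acute, so the smallest enclosing circle has A_1A_2 as diameter.
Centre = midpoint of A_1A_2 = (3, 0.5), r² = 53/4 = 13.25.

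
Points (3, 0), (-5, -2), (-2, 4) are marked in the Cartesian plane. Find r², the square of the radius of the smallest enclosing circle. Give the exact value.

3485/196

Call the three points A, B, C in the order given.
Side lengths²: AB² = 68, AC² = 41, BC² = 45.
Since AB² = 68 < 45 + 41 = 86, the triangle is acute, so the smallest enclosing circle is the circumcircle.
Circumcentre = (-17/14, -1/7), r² = 3485/196.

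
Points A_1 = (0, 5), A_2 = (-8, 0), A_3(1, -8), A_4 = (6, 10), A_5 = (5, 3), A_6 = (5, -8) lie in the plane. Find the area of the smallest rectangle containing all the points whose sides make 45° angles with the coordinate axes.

In coordinates u = x + y, v = x − y the rectangle is axis-aligned; the map (x,y)→(u,v) scales areas by 2.
u-values: 5, -8, -7, 16, 8, -3; range = 16 − (-8) = 24.
v-values: -5, -8, 9, -4, 2, 13; range = 13 − (-8) = 21.
Area = (24 × 21) / 2 = 252.

252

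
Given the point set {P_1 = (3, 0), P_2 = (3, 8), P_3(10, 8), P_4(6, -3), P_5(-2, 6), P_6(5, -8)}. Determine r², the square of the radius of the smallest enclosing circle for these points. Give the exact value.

The minimum enclosing circle of a finite set is fixed by two of the points (as a diameter) or three (as a circumcircle).
The minimum enclosing circle is determined by three boundary points: P_3, P_5, P_6.
Their circumcentre is (131/26, 10/13) with r² = 51985/676.
The farthest remaining point P_2 is at distance² 38153/676 ≤ 51985/676.

51985/676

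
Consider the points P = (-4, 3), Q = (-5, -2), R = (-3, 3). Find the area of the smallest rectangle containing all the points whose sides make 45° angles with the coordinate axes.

14

In coordinates u = x + y, v = x − y the rectangle is axis-aligned; the map (x,y)→(u,v) scales areas by 2.
u-values: -1, -7, 0; range = 0 − (-7) = 7.
v-values: -7, -3, -6; range = -3 − (-7) = 4.
Area = (7 × 4) / 2 = 14.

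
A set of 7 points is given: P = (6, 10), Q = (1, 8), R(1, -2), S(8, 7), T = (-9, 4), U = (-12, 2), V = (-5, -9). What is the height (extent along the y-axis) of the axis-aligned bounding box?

max y = 10, min y = -9, so height = 19.

19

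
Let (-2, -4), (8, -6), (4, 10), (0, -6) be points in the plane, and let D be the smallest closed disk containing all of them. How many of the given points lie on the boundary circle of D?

3

The minimum enclosing circle of a finite set is fixed by two of the points (as a diameter) or three (as a circumcircle).
The minimum enclosing circle is determined by three boundary points: (8, -6), (4, 10), (0, -6).
Their circumcentre is (4, 1.5) with r² = 72.25.
The farthest remaining point (-2, -4) is at distance² 66.25 ≤ 72.25.
The points at distance exactly r from the centre are (8, -6), (4, 10), (0, -6) — 3 points.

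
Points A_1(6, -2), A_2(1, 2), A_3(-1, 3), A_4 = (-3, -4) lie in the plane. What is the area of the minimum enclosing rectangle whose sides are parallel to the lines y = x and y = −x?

66

In coordinates u = x + y, v = x − y the rectangle is axis-aligned; the map (x,y)→(u,v) scales areas by 2.
u-values: 4, 3, 2, -7; range = 4 − (-7) = 11.
v-values: 8, -1, -4, 1; range = 8 − (-4) = 12.
Area = (11 × 12) / 2 = 66.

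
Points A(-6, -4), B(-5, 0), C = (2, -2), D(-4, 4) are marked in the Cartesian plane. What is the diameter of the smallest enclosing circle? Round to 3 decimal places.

9.617

The minimum enclosing circle is determined by three boundary points: A, C, D.
Their circumcentre is (-2.6, -0.6) with r² = 23.12.
The farthest remaining point B is at distance² 6.12 ≤ 23.12.
Diameter = 2r = 2√(23.12) ≈ 9.617.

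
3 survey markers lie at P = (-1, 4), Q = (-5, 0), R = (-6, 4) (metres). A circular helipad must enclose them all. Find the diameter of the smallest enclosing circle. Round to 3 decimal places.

5.831

Side lengths²: PQ² = 32, PR² = 25, QR² = 17.
Since PQ² = 32 < 25 + 17 = 42, the triangle is acute, so the smallest enclosing circle is the circumcircle.
Circumcentre = (-3.5, 2.5), r² = 8.5.
Diameter = 2r = 2√(8.5) ≈ 5.831.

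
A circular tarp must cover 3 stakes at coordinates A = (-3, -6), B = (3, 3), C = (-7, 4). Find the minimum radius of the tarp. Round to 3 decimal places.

Side lengths²: AB² = 117, AC² = 116, BC² = 101.
Since AB² = 117 < 116 + 101 = 217, the triangle is acute, so the smallest enclosing circle is the circumcircle.
Circumcentre = (-2.34375, 0.0625), r² = 37.1845703125.
r = √(37.1845703125) ≈ 6.098.

6.098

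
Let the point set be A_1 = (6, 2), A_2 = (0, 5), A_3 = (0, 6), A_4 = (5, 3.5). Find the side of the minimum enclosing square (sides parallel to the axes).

6

The bounding box has width 6 and height 4.
An axis-aligned square enclosing the set must have side ≥ max(width, height).
So the minimum side is max(6, 4) = 6.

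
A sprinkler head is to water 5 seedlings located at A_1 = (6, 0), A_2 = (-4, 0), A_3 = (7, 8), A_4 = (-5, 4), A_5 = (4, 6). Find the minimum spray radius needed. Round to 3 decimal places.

6.801

The farthest pair is A_2–A_3 with squared distance 185. The circle on this segment as diameter has centre (1.5, 4) and r² = 185/4 = 46.25.
Check A_1: distance² to centre = 36.25 ≤ 46.25, so it lies inside.
All remaining points lie in this disk, and no smaller disk contains both endpoints, so this is the minimum enclosing circle.
r = √(46.25) ≈ 6.801.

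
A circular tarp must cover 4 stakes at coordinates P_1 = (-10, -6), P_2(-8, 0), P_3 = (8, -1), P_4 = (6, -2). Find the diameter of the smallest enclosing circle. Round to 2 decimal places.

18.68

By Welzl's lemma the MEC is supported by two points (diametrically opposite) or three points (on a circumcircle).
The farthest pair is P_1–P_3 with squared distance 349. The circle on this segment as diameter has centre (-1, -3.5) and r² = 349/4 = 87.25.
Check P_2: distance² to centre = 61.25 ≤ 87.25, so it lies inside.
All remaining points lie in this disk, and no smaller disk contains both endpoints, so this is the minimum enclosing circle.
Diameter = 2r = 2√(87.25) ≈ 18.68.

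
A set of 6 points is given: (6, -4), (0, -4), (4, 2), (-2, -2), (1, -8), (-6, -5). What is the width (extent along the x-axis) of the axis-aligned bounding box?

12

max x = 6, min x = -6, so width = 12.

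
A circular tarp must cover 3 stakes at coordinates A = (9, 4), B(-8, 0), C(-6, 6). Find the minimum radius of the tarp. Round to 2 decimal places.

Side lengths²: AB² = 305, AC² = 229, BC² = 40.
Since AB² = 305 ≥ 229 + 40 = 269, the angle opposite AB is not acute, so the smallest enclosing circle has AB as diameter.
Centre = midpoint of AB = (0.5, 2), r² = 305/4 = 76.25.
r = √(76.25) ≈ 8.73.

8.73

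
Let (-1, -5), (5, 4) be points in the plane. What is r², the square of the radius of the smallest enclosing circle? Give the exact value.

The smallest circle enclosing two points has them as diameter endpoints.
Centre = midpoint = (2, -0.5); r² = |(-1, -5)−(5, 4)|²/4 = 117/4 = 29.25.

29.25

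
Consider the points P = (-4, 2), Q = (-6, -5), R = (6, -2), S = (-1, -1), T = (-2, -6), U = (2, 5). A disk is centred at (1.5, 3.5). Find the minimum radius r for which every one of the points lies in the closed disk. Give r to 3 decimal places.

The required radius is the distance from (1.5, 3.5) to the farthest point.
Squared distances: 32.5, 128.5, 50.5, 26.5, 102.5, 2.5.
Maximum is 128.5, attained at Q.
r = √(128.5) ≈ 11.336.

11.336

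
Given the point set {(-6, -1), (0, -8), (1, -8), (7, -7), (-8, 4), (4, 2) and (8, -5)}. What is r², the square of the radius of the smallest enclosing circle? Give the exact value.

A smallest enclosing disk is always determined by at most three of the input points on its boundary.
The farthest pair is (7, -7)–(-8, 4) with squared distance 346. The circle on this segment as diameter has centre (-0.5, -1.5) and r² = 346/4 = 86.5.
Check (-6, -1): distance² to centre = 30.5 ≤ 86.5, so it lies inside.
All remaining points lie in this disk, and no smaller disk contains both endpoints, so this is the minimum enclosing circle.

86.5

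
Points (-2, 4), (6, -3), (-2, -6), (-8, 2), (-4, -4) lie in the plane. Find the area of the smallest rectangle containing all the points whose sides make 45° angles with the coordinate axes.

In coordinates u = x + y, v = x − y the rectangle is axis-aligned; the map (x,y)→(u,v) scales areas by 2.
u-values: 2, 3, -8, -6, -8; range = 3 − (-8) = 11.
v-values: -6, 9, 4, -10, 0; range = 9 − (-10) = 19.
Area = (11 × 19) / 2 = 104.5.

104.5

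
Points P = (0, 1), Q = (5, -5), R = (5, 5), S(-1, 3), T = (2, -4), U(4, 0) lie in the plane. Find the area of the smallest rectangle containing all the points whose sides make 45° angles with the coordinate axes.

In coordinates u = x + y, v = x − y the rectangle is axis-aligned; the map (x,y)→(u,v) scales areas by 2.
u-values: 1, 0, 10, 2, -2, 4; range = 10 − (-2) = 12.
v-values: -1, 10, 0, -4, 6, 4; range = 10 − (-4) = 14.
Area = (12 × 14) / 2 = 84.

84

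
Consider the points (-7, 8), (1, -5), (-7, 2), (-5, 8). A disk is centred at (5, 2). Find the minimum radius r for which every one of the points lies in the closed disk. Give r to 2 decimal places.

13.42

The required radius is the distance from (5, 2) to the farthest point.
Squared distances: 180, 65, 144, 136.
Maximum is 180, attained at (-7, 8).
r = √180 ≈ 13.42.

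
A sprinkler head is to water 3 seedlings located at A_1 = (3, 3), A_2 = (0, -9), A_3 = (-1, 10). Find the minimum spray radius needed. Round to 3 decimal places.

9.513

Side lengths²: A_1A_2² = 153, A_1A_3² = 65, A_2A_3² = 362.
Since A_2A_3² = 362 ≥ 153 + 65 = 218, the angle opposite A_2A_3 is not acute, so the smallest enclosing circle has A_2A_3 as diameter.
Centre = midpoint of A_2A_3 = (-0.5, 0.5), r² = 362/4 = 90.5.
r = √(90.5) ≈ 9.513.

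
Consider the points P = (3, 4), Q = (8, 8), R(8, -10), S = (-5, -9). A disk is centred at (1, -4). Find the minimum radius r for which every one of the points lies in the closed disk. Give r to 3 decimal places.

The required radius is the distance from (1, -4) to the farthest point.
Squared distances: 68, 193, 85, 61.
Maximum is 193, attained at Q.
r = √193 ≈ 13.892.

13.892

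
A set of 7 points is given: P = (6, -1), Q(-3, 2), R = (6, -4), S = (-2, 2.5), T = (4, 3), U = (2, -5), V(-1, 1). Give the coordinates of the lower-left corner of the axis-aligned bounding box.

x-range [-3, 6], y-range [-5, 3].
The lower-left corner is (-3, -5).

(-3, -5)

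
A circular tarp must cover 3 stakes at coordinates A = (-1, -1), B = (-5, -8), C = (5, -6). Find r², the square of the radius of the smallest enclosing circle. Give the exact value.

51545/1922

Side lengths²: AB² = 65, AC² = 61, BC² = 104.
Since BC² = 104 < 65 + 61 = 126, the triangle is acute, so the smallest enclosing circle is the circumcircle.
Circumcentre = (-11/62, -379/62), r² = 51545/1922.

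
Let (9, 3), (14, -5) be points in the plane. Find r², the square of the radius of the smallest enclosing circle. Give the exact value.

22.25

The smallest circle enclosing two points has them as diameter endpoints.
Centre = midpoint = (11.5, -1); r² = |(9, 3)−(14, -5)|²/4 = 89/4 = 22.25.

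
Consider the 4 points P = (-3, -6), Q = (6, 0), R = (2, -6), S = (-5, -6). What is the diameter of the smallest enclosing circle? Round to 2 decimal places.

The minimum enclosing circle of a finite set is fixed by two of the points (as a diameter) or three (as a circumcircle).
The farthest pair is Q–S with squared distance 157. The circle on this segment as diameter has centre (0.5, -3) and r² = 157/4 = 39.25.
Check P: distance² to centre = 21.25 ≤ 39.25, so it lies inside.
All remaining points lie in this disk, and no smaller disk contains both endpoints, so this is the minimum enclosing circle.
Diameter = 2r = 2√(39.25) ≈ 12.53.

12.53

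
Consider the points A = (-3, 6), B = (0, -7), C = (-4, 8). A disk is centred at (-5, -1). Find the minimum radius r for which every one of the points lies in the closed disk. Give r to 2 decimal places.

The required radius is the distance from (-5, -1) to the farthest point.
Squared distances: 53, 61, 82.
Maximum is 82, attained at C.
r = √82 ≈ 9.06.

9.06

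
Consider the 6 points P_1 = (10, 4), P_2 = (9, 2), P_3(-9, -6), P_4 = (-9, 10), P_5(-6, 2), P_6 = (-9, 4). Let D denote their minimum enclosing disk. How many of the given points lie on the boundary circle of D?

3

The minimum enclosing circle of a finite set is fixed by two of the points (as a diameter) or three (as a circumcircle).
The minimum enclosing circle is determined by three boundary points: P_1, P_3, P_4.
Their circumcentre is (-41/38, 2) with r² = 183017/1444.
The farthest remaining point P_2 is at distance² 146689/1444 ≤ 183017/1444.
The points at distance exactly r from the centre are P_1, P_3, P_4 — 3 points.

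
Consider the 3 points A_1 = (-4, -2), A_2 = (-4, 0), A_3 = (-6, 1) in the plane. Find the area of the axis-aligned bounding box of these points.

6

x ranges over [-6, -4], width 2.
y ranges over [-2, 1], height 3.
Area = 2 × 3 = 6.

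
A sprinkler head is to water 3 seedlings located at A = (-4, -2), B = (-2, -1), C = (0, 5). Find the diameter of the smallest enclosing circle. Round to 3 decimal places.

Side lengths²: AB² = 5, AC² = 65, BC² = 40.
Since AC² = 65 ≥ 40 + 5 = 45, the angle opposite AC is not acute, so the smallest enclosing circle has AC as diameter.
Centre = midpoint of AC = (-2, 1.5), r² = 65/4 = 16.25.
Diameter = 2r = 2√(16.25) ≈ 8.062.

8.062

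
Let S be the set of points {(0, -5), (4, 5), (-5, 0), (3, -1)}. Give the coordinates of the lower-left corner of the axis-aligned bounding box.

x-range [-5, 4], y-range [-5, 5].
The lower-left corner is (-5, -5).

(-5, -5)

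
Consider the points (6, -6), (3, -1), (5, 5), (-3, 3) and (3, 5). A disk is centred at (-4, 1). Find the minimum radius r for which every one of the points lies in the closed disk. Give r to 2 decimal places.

12.21

The required radius is the distance from (-4, 1) to the farthest point.
Squared distances: 149, 53, 97, 5, 65.
Maximum is 149, attained at (6, -6).
r = √149 ≈ 12.21.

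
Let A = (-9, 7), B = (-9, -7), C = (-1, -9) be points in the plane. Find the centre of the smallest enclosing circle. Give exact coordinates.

(-5, -1)

Side lengths²: AB² = 196, AC² = 320, BC² = 68.
Since AC² = 320 ≥ 196 + 68 = 264, the angle opposite AC is not acute, so the smallest enclosing circle has AC as diameter.
Centre = midpoint of AC = (-5, -1), r² = 320/4 = 80.
Centre = (-5, -1).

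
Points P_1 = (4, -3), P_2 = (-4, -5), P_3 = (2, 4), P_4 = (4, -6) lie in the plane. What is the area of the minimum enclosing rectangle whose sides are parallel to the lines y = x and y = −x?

In coordinates u = x + y, v = x − y the rectangle is axis-aligned; the map (x,y)→(u,v) scales areas by 2.
u-values: 1, -9, 6, -2; range = 6 − (-9) = 15.
v-values: 7, 1, -2, 10; range = 10 − (-2) = 12.
Area = (15 × 12) / 2 = 90.

90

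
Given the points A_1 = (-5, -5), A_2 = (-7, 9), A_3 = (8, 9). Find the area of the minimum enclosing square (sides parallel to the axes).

The bounding box has width 15 and height 14.
An axis-aligned square enclosing the set must have side ≥ max(width, height).
So the minimum side is max(15, 14) = 15.
Area = 15² = 225.

225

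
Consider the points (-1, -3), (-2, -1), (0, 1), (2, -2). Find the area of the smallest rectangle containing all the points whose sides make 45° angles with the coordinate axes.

12.5

In coordinates u = x + y, v = x − y the rectangle is axis-aligned; the map (x,y)→(u,v) scales areas by 2.
u-values: -4, -3, 1, 0; range = 1 − (-4) = 5.
v-values: 2, -1, -1, 4; range = 4 − (-1) = 5.
Area = (5 × 5) / 2 = 12.5.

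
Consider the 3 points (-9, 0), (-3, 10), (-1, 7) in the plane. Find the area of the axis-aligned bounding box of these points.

x ranges over [-9, -1], width 8.
y ranges over [0, 10], height 10.
Area = 8 × 10 = 80.

80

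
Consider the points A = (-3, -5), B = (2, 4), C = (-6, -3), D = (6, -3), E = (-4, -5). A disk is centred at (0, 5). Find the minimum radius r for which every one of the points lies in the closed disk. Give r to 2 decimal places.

The required radius is the distance from (0, 5) to the farthest point.
Squared distances: 109, 5, 100, 100, 116.
Maximum is 116, attained at E.
r = √116 ≈ 10.77.

10.77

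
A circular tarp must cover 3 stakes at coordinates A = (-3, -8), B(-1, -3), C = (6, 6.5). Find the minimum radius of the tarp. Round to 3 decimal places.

8.533

Side lengths²: AB² = 29, AC² = 291.25, BC² = 139.25.
Since AC² = 291.25 ≥ 139.25 + 29 = 168.25, the angle opposite AC is not acute, so the smallest enclosing circle has AC as diameter.
Centre = midpoint of AC = (1.5, -0.75), r² = 291.25/4 = 72.8125.
r = √(72.8125) ≈ 8.533.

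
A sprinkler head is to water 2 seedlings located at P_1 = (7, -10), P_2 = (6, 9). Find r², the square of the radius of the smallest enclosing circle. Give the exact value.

The smallest circle enclosing two points has them as diameter endpoints.
Centre = midpoint = (6.5, -0.5); r² = |P_1P_2|²/4 = 362/4 = 90.5.

90.5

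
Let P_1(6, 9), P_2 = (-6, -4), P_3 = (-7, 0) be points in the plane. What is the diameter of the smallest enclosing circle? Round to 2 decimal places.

17.69

Side lengths²: P_1P_2² = 313, P_1P_3² = 250, P_2P_3² = 17.
Since P_1P_2² = 313 ≥ 250 + 17 = 267, the angle opposite P_1P_2 is not acute, so the smallest enclosing circle has P_1P_2 as diameter.
Centre = midpoint of P_1P_2 = (0, 2.5), r² = 313/4 = 78.25.
Diameter = 2r = 2√(78.25) ≈ 17.69.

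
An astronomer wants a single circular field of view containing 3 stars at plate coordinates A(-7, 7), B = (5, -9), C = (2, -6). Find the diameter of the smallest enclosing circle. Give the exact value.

Side lengths²: AB² = 400, AC² = 250, BC² = 18.
Since AB² = 400 ≥ 250 + 18 = 268, the angle opposite AB is not acute, so the smallest enclosing circle has AB as diameter.
Centre = midpoint of AB = (-1, -1), r² = 400/4 = 100.
Diameter = 2r = 2√100 = 20.

20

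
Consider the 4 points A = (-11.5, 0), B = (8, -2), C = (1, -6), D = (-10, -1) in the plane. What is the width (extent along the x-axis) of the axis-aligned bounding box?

19.5

max x = 8, min x = -11.5, so width = 19.5.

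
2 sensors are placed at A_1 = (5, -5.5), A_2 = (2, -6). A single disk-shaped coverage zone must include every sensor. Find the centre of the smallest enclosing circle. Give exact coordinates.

(3.5, -5.75)

The smallest circle enclosing two points has them as diameter endpoints.
Centre = midpoint = (3.5, -5.75); r² = |A_1A_2|²/4 = 9.25/4 = 2.3125.
Centre = (3.5, -5.75).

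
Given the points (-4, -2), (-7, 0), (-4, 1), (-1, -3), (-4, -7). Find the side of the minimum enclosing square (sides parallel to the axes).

The bounding box has width 6 and height 8.
An axis-aligned square enclosing the set must have side ≥ max(width, height).
So the minimum side is max(6, 8) = 8.

8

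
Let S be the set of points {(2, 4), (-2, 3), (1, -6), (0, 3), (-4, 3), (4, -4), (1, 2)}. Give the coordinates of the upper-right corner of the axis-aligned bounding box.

x-range [-4, 4], y-range [-6, 4].
The upper-right corner is (4, 4).

(4, 4)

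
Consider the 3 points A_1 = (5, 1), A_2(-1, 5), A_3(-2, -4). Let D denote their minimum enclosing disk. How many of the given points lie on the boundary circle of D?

Side lengths²: A_1A_2² = 52, A_1A_3² = 74, A_2A_3² = 82.
Since A_2A_3² = 82 < 74 + 52 = 126, the triangle is acute, so the smallest enclosing circle is the circumcircle.
Circumcentre = (6/29, 9/29), r² = 19721/841.
The points at distance exactly r from the centre are A_1, A_2, A_3 — 3 points.

3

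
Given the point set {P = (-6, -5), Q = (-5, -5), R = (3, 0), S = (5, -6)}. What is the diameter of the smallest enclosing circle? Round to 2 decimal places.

11.24

By Welzl's lemma the MEC is supported by two points (diametrically opposite) or three points (on a circumcircle).
The minimum enclosing circle is determined by three boundary points: P, R, S.
Their circumcentre is (-0.40625, -4.46875) with r² = 31.572265625.
The farthest remaining point Q is at distance² 21.384765625 ≤ 31.572265625.
Diameter = 2r = 2√(31.572265625) ≈ 11.24.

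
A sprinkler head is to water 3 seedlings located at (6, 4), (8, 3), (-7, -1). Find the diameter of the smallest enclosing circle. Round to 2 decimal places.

Call the three points A, B, C in the order given.
Side lengths²: AB² = 5, AC² = 194, BC² = 241.
Since BC² = 241 ≥ 194 + 5 = 199, the angle opposite BC is not acute, so the smallest enclosing circle has BC as diameter.
Centre = midpoint of BC = (0.5, 1), r² = 241/4 = 60.25.
Diameter = 2r = 2√(60.25) ≈ 15.52.

15.52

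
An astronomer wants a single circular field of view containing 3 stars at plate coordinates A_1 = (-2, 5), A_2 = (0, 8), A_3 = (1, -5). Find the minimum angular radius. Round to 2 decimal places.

Side lengths²: A_1A_2² = 13, A_1A_3² = 109, A_2A_3² = 170.
Since A_2A_3² = 170 ≥ 109 + 13 = 122, the angle opposite A_2A_3 is not acute, so the smallest enclosing circle has A_2A_3 as diameter.
Centre = midpoint of A_2A_3 = (0.5, 1.5), r² = 170/4 = 42.5.
r = √(42.5) ≈ 6.52.

6.52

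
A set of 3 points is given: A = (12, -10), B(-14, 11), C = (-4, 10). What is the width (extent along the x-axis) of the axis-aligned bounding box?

max x = 12, min x = -14, so width = 26.

26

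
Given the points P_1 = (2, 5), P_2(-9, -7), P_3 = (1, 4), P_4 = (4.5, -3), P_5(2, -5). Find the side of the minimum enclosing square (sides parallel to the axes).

The bounding box has width 13.5 and height 12.
An axis-aligned square enclosing the set must have side ≥ max(width, height).
So the minimum side is max(13.5, 12) = 13.5.

13.5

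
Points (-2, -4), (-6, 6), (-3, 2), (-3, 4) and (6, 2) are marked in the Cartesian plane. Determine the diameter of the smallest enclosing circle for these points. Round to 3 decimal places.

13.100

The minimum enclosing circle of a finite set is fixed by two of the points (as a diameter) or three (as a circumcircle).
The minimum enclosing circle is determined by three boundary points: (-2, -4), (-6, 6), (6, 2).
Their circumcentre is (-7/13, 31/13) with r² = 7250/169.
The farthest remaining point (-3, 4) is at distance² 1465/169 ≤ 7250/169.
Diameter = 2r = 2√(7250/169) ≈ 13.100.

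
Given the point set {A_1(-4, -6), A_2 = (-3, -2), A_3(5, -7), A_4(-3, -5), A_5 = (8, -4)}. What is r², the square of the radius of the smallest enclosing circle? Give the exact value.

37

A smallest enclosing disk is always determined by at most three of the input points on its boundary.
The farthest pair is A_1–A_5 with squared distance 148. The circle on this segment as diameter has centre (2, -5) and r² = 148/4 = 37.
Check A_2: distance² to centre = 34 ≤ 37, so it lies inside.
All remaining points lie in this disk, and no smaller disk contains both endpoints, so this is the minimum enclosing circle.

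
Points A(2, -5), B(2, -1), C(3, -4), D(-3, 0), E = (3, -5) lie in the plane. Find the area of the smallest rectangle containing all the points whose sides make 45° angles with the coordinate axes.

In coordinates u = x + y, v = x − y the rectangle is axis-aligned; the map (x,y)→(u,v) scales areas by 2.
u-values: -3, 1, -1, -3, -2; range = 1 − (-3) = 4.
v-values: 7, 3, 7, -3, 8; range = 8 − (-3) = 11.
Area = (4 × 11) / 2 = 22.

22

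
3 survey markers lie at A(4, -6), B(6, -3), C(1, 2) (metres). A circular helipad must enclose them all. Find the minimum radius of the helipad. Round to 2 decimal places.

Side lengths²: AB² = 13, AC² = 73, BC² = 50.
Since AC² = 73 ≥ 50 + 13 = 63, the angle opposite AC is not acute, so the smallest enclosing circle has AC as diameter.
Centre = midpoint of AC = (2.5, -2), r² = 73/4 = 18.25.
r = √(18.25) ≈ 4.27.

4.27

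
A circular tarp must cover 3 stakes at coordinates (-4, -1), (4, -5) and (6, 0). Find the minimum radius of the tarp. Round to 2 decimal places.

Call the three points A, B, C in the order given.
Side lengths²: AB² = 80, AC² = 101, BC² = 29.
Since AC² = 101 < 80 + 29 = 109, the triangle is acute, so the smallest enclosing circle is the circumcircle.
Circumcentre = (25/24, -11/12), r² = 14645/576.
r = √(14645/576) ≈ 5.04.

5.04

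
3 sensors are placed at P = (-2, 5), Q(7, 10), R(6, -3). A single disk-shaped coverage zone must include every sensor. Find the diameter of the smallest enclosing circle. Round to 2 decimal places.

Side lengths²: PQ² = 106, PR² = 128, QR² = 170.
Since QR² = 170 < 128 + 106 = 234, the triangle is acute, so the smallest enclosing circle is the circumcircle.
Circumcentre = (65/14, 51/14), r² = 4505/98.
Diameter = 2r = 2√(4505/98) ≈ 13.56.

13.56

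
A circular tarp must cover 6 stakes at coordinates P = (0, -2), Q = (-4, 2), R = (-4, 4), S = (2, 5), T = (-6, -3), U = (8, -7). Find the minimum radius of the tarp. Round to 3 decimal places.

By Welzl's lemma the MEC is supported by two points (diametrically opposite) or three points (on a circumcircle).
The farthest pair is R–U with squared distance 265. The circle on this segment as diameter has centre (2, -1.5) and r² = 265/4 = 66.25.
Check P: distance² to centre = 4.25 ≤ 66.25, so it lies inside.
All remaining points lie in this disk, and no smaller disk contains both endpoints, so this is the minimum enclosing circle.
r = √(66.25) ≈ 8.139.

8.139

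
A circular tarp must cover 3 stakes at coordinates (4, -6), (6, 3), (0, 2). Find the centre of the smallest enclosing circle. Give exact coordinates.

Call the three points A, B, C in the order given.
Side lengths²: AB² = 85, AC² = 80, BC² = 37.
Since AB² = 85 < 80 + 37 = 117, the triangle is acute, so the smallest enclosing circle is the circumcircle.
Circumcentre = (47/13, -31/26), r² = 15725/676.
Centre = (47/13, -31/26).

(47/13, -31/26)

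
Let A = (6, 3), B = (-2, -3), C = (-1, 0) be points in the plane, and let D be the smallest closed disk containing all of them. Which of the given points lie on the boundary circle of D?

A, B

Side lengths²: AB² = 100, AC² = 58, BC² = 10.
Since AB² = 100 ≥ 58 + 10 = 68, the angle opposite AB is not acute, so the smallest enclosing circle has AB as diameter.
Centre = midpoint of AB = (2, 0), r² = 100/4 = 25.
The points at distance exactly r from the centre are A, B — 2 points.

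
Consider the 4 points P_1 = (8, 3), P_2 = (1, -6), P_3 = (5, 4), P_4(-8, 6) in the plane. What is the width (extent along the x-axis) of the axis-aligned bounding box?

16

max x = 8, min x = -8, so width = 16.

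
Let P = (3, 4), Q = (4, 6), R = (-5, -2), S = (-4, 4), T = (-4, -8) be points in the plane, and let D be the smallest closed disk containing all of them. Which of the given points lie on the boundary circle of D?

Q, T

By Welzl's lemma the MEC is supported by two points (diametrically opposite) or three points (on a circumcircle).
The farthest pair is Q–T with squared distance 260. The circle on this segment as diameter has centre (0, -1) and r² = 260/4 = 65.
Check P: distance² to centre = 34 ≤ 65, so it lies inside.
All remaining points lie in this disk, and no smaller disk contains both endpoints, so this is the minimum enclosing circle.
The points at distance exactly r from the centre are Q, T — 2 points.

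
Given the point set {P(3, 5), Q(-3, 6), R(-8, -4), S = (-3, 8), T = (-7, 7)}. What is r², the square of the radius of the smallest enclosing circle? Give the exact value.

The minimum enclosing circle of a finite set is fixed by two of the points (as a diameter) or three (as a circumcircle).
The minimum enclosing circle is determined by three boundary points: P, R, T.
Their circumcentre is (-167/56, 61/56) with r² = 80093/1568.
The farthest remaining point S is at distance² 74885/1568 ≤ 80093/1568.

80093/1568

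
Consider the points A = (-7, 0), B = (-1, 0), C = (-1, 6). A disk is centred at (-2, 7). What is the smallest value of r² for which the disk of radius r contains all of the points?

74

The required radius is the distance from (-2, 7) to the farthest point.
Squared distances: 74, 50, 2.
Maximum is 74, attained at A.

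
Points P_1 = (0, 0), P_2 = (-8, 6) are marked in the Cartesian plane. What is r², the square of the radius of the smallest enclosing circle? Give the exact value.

The smallest circle enclosing two points has them as diameter endpoints.
Centre = midpoint = (-4, 3); r² = |P_1P_2|²/4 = 100/4 = 25.

25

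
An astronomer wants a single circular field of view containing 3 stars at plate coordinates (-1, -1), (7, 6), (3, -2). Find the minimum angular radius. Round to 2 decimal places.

Call the three points A, B, C in the order given.
Side lengths²: AB² = 113, AC² = 17, BC² = 80.
Since AB² = 113 ≥ 80 + 17 = 97, the angle opposite AB is not acute, so the smallest enclosing circle has AB as diameter.
Centre = midpoint of AB = (3, 2.5), r² = 113/4 = 28.25.
r = √(28.25) ≈ 5.32.

5.32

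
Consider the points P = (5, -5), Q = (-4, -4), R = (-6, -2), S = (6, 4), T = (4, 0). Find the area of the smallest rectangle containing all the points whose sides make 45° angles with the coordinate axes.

126

In coordinates u = x + y, v = x − y the rectangle is axis-aligned; the map (x,y)→(u,v) scales areas by 2.
u-values: 0, -8, -8, 10, 4; range = 10 − (-8) = 18.
v-values: 10, 0, -4, 2, 4; range = 10 − (-4) = 14.
Area = (18 × 14) / 2 = 126.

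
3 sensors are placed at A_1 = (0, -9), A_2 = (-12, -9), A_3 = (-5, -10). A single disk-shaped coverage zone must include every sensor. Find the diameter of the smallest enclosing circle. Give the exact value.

Side lengths²: A_1A_2² = 144, A_1A_3² = 26, A_2A_3² = 50.
Since A_1A_2² = 144 ≥ 50 + 26 = 76, the angle opposite A_1A_2 is not acute, so the smallest enclosing circle has A_1A_2 as diameter.
Centre = midpoint of A_1A_2 = (-6, -9), r² = 144/4 = 36.
Diameter = 2r = 2√36 = 12.

12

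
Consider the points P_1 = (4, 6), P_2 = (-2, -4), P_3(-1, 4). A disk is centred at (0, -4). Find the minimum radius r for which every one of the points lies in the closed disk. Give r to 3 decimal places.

The required radius is the distance from (0, -4) to the farthest point.
Squared distances: 116, 4, 65.
Maximum is 116, attained at P_1.
r = √116 ≈ 10.770.

10.770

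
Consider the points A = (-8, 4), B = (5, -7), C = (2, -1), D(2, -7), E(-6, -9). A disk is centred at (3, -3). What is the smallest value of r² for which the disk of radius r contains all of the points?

170

The required radius is the distance from (3, -3) to the farthest point.
Squared distances: 170, 20, 5, 17, 117.
Maximum is 170, attained at A.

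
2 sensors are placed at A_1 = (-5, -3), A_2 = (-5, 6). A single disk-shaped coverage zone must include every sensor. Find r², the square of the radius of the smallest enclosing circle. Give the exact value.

20.25

The smallest circle enclosing two points has them as diameter endpoints.
Centre = midpoint = (-5, 1.5); r² = |A_1A_2|²/4 = 81/4 = 20.25.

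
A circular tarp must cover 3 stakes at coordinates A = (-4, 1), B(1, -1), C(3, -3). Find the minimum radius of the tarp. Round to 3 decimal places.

4.031

Side lengths²: AB² = 29, AC² = 65, BC² = 8.
Since AC² = 65 ≥ 29 + 8 = 37, the angle opposite AC is not acute, so the smallest enclosing circle has AC as diameter.
Centre = midpoint of AC = (-0.5, -1), r² = 65/4 = 16.25.
r = √(16.25) ≈ 4.031.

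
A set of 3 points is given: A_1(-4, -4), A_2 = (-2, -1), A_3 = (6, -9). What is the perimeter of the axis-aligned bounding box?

36

Width = max x − min x = 6 − (-4) = 10.
Height = max y − min y = -1 − (-9) = 8.
Perimeter = 2(10 + 8) = 36.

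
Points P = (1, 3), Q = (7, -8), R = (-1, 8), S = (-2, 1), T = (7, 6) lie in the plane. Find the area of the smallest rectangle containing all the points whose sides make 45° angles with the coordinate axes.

168

In coordinates u = x + y, v = x − y the rectangle is axis-aligned; the map (x,y)→(u,v) scales areas by 2.
u-values: 4, -1, 7, -1, 13; range = 13 − (-1) = 14.
v-values: -2, 15, -9, -3, 1; range = 15 − (-9) = 24.
Area = (14 × 24) / 2 = 168.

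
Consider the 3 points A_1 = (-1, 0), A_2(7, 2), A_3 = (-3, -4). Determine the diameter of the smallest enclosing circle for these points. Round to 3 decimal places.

Side lengths²: A_1A_2² = 68, A_1A_3² = 20, A_2A_3² = 136.
Since A_2A_3² = 136 ≥ 68 + 20 = 88, the angle opposite A_2A_3 is not acute, so the smallest enclosing circle has A_2A_3 as diameter.
Centre = midpoint of A_2A_3 = (2, -1), r² = 136/4 = 34.
Diameter = 2r = 2√34 ≈ 11.662.

11.662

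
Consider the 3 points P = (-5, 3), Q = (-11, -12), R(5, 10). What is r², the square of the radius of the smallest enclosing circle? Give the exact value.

Side lengths²: PQ² = 261, PR² = 149, QR² = 740.
Since QR² = 740 ≥ 261 + 149 = 410, the angle opposite QR is not acute, so the smallest enclosing circle has QR as diameter.
Centre = midpoint of QR = (-3, -1), r² = 740/4 = 185.

185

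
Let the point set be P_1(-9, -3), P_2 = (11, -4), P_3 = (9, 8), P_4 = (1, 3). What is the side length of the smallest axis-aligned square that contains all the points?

20

The bounding box has width 20 and height 12.
An axis-aligned square enclosing the set must have side ≥ max(width, height).
So the minimum side is max(20, 12) = 20.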